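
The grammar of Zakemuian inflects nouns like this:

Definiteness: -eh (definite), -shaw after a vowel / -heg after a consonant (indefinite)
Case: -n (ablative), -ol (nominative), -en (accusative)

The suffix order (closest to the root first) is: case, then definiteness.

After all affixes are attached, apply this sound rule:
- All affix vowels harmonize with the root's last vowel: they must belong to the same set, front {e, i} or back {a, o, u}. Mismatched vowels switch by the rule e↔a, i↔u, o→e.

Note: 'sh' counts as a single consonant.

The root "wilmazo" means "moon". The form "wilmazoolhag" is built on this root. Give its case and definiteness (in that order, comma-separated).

nominative, indefinite

Segment: wilmazo-ol-heg.
case: -ol → nominative.
definiteness: -shaw/heg → indefinite.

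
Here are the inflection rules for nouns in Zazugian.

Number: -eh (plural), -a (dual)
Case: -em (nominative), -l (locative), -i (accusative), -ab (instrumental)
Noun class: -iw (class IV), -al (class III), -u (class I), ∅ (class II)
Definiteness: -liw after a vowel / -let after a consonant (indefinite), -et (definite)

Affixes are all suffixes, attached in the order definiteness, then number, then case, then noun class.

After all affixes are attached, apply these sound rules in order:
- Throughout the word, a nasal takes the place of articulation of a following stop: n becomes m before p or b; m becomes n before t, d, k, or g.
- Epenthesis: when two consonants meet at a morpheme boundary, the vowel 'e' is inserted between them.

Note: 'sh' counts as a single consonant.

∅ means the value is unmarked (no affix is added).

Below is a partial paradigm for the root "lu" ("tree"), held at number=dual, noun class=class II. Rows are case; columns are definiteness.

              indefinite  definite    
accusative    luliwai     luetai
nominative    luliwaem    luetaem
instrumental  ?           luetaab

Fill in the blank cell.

Attach definiteness indefinite -liw (after vowel 'u') → luliw.
Attach number dual -a → luliwa.
Attach case instrumental -ab → luliwaab.
noun class = class II: zero marking, form stays luliwaab.
Nasal assimilation: no change.
Epenthesis: no change.

luliwaab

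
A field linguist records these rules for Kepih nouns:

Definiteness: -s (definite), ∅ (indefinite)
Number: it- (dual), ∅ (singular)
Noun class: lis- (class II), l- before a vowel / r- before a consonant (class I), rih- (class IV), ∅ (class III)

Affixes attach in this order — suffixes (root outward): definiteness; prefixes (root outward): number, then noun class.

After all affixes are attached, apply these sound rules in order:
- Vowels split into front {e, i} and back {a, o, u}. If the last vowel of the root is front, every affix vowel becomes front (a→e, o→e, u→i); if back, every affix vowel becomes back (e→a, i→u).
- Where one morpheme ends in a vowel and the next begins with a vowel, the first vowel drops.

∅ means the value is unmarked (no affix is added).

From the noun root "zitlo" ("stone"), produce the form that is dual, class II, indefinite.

definiteness = indefinite: zero marking, form stays zitlo.
Attach number dual it- → itzitlo.
Attach noun class class II lis- → lisitzitlo.
Apply vowel harmony: lisitzitlo → lusutzitlo.
Vowel deletion: no change.

lusutzitlo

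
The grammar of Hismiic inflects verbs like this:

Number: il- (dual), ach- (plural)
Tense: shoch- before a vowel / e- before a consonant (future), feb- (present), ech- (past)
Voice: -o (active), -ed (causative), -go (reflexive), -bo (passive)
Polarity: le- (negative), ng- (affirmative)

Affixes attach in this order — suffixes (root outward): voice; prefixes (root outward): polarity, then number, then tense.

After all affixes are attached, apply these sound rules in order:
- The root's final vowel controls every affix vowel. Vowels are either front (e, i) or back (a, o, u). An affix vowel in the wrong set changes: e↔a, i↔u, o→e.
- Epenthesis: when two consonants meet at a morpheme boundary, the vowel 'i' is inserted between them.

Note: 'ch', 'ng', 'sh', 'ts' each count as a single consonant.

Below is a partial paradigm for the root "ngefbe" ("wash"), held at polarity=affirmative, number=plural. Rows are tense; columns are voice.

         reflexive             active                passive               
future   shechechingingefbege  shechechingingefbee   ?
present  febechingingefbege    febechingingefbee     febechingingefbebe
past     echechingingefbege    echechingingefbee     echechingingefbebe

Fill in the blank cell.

Attach polarity affirmative ng- → ngngefbe.
Attach voice passive -bo → ngngefbebo.
Attach number plural ach- → achngngefbebo.
Attach tense future shoch- (before vowel 'a') → shochachngngefbebo.
Apply vowel harmony: shochachngngefbebo → shechechngngefbebe.
Apply epenthesis: shechechngngefbebe → shechechingingefbebe.

shechechingingefbebe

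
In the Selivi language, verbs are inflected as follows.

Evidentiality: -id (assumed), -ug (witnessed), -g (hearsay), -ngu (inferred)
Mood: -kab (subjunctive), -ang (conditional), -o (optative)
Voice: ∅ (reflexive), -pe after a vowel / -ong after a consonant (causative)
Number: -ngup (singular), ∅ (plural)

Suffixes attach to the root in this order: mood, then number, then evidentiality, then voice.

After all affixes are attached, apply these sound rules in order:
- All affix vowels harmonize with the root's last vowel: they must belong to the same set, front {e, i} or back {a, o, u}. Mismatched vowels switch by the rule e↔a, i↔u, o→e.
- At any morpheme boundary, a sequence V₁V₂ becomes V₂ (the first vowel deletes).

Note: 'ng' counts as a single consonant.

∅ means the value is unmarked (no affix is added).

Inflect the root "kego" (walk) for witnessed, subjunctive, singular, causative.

Attach mood subjunctive -kab → kegokab.
Attach number singular -ngup → kegokabngup.
Attach evidentiality witnessed -ug → kegokabngupug.
Attach voice causative -ong (after consonant 'g') → kegokabngupugong.
Vowel harmony: no change.
Vowel deletion: no change.

kegokabngupugong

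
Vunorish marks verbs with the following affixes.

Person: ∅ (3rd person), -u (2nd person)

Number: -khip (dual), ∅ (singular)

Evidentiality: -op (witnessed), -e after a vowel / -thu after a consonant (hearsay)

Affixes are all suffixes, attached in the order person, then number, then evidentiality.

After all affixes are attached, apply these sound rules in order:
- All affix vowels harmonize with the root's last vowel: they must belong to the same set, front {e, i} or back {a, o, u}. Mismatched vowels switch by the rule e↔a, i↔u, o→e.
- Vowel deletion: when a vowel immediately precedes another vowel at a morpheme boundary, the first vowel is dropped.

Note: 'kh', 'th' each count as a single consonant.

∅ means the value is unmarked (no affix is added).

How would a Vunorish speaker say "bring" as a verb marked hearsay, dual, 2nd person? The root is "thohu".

thohukhupthu

Attach person 2nd person -u → thohuu.
Attach number dual -khip → thohuukhip.
Attach evidentiality hearsay -thu (after consonant 'p') → thohuukhipthu.
Apply vowel harmony: thohuukhipthu → thohuukhupthu.
Apply vowel deletion: thohuukhupthu → thohukhupthu.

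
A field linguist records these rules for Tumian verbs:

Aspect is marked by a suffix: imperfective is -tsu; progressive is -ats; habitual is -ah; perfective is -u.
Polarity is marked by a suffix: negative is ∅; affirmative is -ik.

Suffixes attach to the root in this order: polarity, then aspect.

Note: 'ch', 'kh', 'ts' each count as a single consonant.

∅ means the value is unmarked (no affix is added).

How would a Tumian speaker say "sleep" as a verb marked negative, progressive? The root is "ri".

riats

polarity = negative: zero marking, form stays ri.
Attach aspect progressive -ats → riats.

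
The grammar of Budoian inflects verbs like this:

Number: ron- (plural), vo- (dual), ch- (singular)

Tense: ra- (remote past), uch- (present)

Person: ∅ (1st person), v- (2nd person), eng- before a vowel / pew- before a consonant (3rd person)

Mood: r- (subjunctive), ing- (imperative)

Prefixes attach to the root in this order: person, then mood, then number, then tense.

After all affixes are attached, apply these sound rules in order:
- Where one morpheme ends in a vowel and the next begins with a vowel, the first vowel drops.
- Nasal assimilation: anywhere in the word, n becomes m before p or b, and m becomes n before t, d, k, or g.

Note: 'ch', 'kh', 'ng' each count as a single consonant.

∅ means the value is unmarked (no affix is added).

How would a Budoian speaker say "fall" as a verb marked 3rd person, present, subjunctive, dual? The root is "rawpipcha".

Attach person 3rd person pew- (before consonant 'r') → pewrawpipcha.
Attach mood subjunctive r- → rpewrawpipcha.
Attach number dual vo- → vorpewrawpipcha.
Attach tense present uch- → uchvorpewrawpipcha.
Vowel deletion: no change.
Nasal assimilation: no change.

uchvorpewrawpipcha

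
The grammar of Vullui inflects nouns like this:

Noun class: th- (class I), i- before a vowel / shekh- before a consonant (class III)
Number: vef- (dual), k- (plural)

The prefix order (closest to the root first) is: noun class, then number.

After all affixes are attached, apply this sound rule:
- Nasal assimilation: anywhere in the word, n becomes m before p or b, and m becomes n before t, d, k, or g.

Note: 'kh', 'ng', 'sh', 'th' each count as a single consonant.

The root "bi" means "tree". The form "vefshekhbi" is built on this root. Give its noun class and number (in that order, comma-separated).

class III, dual

Segment: vef-shekh-bi.
noun class: i/shekh- → class III.
number: vef- → dual.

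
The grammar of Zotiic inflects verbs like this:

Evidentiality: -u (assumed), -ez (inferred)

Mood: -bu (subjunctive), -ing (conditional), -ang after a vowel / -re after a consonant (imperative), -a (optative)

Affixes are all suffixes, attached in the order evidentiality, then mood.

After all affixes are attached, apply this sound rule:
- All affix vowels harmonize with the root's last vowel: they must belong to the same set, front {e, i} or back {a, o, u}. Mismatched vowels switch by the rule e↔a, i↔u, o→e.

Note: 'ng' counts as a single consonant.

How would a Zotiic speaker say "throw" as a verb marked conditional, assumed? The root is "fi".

fiiing

Attach evidentiality assumed -u → fiu.
Attach mood conditional -ing → fiuing.
Apply vowel harmony: fiuing → fiiing.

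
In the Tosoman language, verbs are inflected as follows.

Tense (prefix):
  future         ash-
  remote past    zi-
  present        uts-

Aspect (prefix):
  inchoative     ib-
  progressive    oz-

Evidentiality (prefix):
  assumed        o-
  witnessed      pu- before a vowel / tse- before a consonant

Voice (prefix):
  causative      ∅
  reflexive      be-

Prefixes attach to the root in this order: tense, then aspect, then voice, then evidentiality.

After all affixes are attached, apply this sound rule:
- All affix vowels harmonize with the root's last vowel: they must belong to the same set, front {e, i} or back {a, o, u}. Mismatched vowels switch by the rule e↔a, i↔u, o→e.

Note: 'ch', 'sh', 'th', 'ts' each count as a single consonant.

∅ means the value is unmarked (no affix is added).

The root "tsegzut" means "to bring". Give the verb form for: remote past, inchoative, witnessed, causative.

puubzutsegzut

Attach tense remote past zi- → zitsegzut.
Attach aspect inchoative ib- → ibzitsegzut.
voice = causative: zero marking, form stays ibzitsegzut.
Attach evidentiality witnessed pu- (before vowel 'i') → puibzitsegzut.
Apply vowel harmony: puibzitsegzut → puubzutsegzut.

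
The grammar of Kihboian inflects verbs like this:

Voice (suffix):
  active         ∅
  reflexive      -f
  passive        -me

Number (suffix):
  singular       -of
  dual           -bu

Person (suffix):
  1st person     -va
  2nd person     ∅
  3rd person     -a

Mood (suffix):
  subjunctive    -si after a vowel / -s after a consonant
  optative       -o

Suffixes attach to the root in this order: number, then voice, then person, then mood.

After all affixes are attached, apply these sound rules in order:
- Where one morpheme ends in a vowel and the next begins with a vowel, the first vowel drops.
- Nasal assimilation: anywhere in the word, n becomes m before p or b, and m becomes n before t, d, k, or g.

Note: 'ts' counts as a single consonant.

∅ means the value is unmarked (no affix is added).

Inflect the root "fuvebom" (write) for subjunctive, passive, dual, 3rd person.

fuvebombumasi

Attach number dual -bu → fuvebombu.
Attach voice passive -me → fuvebombume.
Attach person 3rd person -a → fuvebombumea.
Attach mood subjunctive -si (after vowel 'a') → fuvebombumeasi.
Apply vowel deletion: fuvebombumeasi → fuvebombumasi.
Nasal assimilation: no change.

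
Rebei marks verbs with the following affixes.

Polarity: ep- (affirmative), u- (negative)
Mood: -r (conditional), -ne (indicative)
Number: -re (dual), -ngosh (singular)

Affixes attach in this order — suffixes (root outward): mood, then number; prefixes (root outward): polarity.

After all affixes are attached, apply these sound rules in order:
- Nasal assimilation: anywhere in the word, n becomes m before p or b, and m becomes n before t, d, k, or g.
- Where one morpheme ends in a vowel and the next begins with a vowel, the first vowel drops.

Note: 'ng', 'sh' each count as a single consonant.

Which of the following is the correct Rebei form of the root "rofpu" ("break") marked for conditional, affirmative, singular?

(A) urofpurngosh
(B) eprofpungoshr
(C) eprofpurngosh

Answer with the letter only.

C

Attach mood conditional -r → rofpur.
Attach polarity affirmative ep- → eprofpur.
Attach number singular -ngosh → eprofpurngosh.
Nasal assimilation: no change.
Vowel deletion: no change.
So the correct form is eprofpurngosh, option (C).
(A) urofpurngosh is wrong: it uses negative instead of affirmative for polarity.
(B) eprofpungoshr is wrong: it has the affixes in the wrong order.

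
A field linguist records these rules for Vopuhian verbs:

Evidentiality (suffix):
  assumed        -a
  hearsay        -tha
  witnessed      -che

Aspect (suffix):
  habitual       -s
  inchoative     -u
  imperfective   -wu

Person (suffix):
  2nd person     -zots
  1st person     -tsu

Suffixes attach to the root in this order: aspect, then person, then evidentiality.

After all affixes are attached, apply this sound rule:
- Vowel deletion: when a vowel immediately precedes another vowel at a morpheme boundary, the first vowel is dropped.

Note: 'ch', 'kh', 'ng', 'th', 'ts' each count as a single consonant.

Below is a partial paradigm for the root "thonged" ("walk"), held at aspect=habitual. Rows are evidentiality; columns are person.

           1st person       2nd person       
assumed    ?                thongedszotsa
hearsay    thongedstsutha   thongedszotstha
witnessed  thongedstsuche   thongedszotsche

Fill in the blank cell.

thongedstsa

Attach aspect habitual -s → thongeds.
Attach person 1st person -tsu → thongedstsu.
Attach evidentiality assumed -a → thongedstsua.
Apply vowel deletion: thongedstsua → thongedstsa.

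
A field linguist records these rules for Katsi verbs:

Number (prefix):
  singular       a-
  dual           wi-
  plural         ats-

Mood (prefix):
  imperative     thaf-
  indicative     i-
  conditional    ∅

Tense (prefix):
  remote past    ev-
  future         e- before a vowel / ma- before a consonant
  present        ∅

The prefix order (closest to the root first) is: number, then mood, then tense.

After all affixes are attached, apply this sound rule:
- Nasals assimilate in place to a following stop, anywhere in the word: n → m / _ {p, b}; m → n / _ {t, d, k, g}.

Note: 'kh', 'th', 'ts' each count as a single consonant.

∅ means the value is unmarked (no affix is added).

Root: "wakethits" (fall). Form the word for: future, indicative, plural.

Attach number plural ats- → atswakethits.
Attach mood indicative i- → iatswakethits.
Attach tense future e- (before vowel 'i') → eiatswakethits.
Nasal assimilation: no change.

eiatswakethits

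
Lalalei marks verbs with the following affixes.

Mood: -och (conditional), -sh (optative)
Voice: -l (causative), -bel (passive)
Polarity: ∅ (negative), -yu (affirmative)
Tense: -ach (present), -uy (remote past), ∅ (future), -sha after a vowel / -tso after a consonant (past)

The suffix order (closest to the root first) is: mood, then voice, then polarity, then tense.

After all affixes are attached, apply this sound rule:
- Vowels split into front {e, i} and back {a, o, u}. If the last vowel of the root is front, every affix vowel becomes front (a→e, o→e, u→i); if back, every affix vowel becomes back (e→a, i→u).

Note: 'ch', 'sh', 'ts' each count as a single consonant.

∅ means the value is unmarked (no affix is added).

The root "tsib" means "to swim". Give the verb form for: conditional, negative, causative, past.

Attach mood conditional -och → tsiboch.
Attach voice causative -l → tsibochl.
polarity = negative: zero marking, form stays tsibochl.
Attach tense past -tso (after consonant 'l') → tsibochltso.
Apply vowel harmony: tsibochltso → tsibechltse.

tsibechltse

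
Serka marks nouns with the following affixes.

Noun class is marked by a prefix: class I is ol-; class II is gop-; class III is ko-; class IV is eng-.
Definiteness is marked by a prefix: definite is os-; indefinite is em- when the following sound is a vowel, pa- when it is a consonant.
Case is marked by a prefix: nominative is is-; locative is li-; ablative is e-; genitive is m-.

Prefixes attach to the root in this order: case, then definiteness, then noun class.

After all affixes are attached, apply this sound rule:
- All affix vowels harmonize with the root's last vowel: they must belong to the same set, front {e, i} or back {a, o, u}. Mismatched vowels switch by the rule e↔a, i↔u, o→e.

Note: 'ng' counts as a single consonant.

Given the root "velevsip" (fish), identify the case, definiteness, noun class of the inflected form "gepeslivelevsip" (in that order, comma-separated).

locative, definite, class II

Segment: gop-os-li-velevsip.
case: li- → locative.
definiteness: os- → definite.
noun class: gop- → class II.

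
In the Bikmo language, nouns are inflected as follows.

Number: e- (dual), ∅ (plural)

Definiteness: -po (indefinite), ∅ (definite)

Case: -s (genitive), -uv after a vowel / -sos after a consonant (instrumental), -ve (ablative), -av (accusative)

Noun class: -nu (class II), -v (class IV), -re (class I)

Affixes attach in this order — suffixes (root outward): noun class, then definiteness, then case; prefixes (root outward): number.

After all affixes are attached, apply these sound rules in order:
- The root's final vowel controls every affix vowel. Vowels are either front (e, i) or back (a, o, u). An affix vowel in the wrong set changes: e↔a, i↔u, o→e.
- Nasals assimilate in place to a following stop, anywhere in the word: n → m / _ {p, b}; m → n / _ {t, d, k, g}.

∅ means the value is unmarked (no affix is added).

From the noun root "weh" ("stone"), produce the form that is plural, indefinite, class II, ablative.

number = plural: zero marking, form stays weh.
Attach noun class class II -nu → wehnu.
Attach definiteness indefinite -po → wehnupo.
Attach case ablative -ve → wehnupove.
Apply vowel harmony: wehnupove → wehnipeve.
Nasal assimilation: no change.

wehnipeve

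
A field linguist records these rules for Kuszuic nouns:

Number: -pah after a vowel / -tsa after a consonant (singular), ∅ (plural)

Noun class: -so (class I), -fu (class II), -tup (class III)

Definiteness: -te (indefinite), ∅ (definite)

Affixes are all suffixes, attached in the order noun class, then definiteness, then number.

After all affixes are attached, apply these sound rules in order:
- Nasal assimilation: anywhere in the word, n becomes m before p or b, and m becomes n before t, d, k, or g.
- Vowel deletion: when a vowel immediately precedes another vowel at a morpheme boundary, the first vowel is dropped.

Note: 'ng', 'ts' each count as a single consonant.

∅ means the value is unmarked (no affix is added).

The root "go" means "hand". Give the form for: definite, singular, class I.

gosopah

Attach noun class class I -so → goso.
definiteness = definite: zero marking, form stays goso.
Attach number singular -pah (after vowel 'o') → gosopah.
Nasal assimilation: no change.
Vowel deletion: no change.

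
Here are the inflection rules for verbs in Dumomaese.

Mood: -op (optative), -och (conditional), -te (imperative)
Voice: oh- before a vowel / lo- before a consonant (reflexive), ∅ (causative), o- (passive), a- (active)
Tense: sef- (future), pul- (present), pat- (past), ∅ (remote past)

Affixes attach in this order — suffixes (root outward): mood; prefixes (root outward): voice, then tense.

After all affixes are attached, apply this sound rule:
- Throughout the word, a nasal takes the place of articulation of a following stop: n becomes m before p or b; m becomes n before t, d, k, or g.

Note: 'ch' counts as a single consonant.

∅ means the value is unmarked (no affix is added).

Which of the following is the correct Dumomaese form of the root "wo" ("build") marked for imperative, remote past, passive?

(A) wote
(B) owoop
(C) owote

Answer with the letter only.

C

Attach mood imperative -te → wote.
Attach voice passive o- → owote.
tense = remote past: zero marking, form stays owote.
Nasal assimilation: no change.
So the correct form is owote, option (C).
(B) owoop is wrong: it uses optative instead of imperative for mood.
(A) wote is wrong: it uses causative instead of passive for voice.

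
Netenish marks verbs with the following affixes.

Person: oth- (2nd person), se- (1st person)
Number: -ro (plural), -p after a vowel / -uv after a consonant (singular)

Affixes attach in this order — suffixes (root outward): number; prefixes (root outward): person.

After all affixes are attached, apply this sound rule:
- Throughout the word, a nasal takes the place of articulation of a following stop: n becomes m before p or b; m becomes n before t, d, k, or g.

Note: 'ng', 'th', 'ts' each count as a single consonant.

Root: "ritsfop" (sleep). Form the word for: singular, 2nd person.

Attach person 2nd person oth- → othritsfop.
Attach number singular -uv (after consonant 'p') → othritsfopuv.
Nasal assimilation: no change.

othritsfopuv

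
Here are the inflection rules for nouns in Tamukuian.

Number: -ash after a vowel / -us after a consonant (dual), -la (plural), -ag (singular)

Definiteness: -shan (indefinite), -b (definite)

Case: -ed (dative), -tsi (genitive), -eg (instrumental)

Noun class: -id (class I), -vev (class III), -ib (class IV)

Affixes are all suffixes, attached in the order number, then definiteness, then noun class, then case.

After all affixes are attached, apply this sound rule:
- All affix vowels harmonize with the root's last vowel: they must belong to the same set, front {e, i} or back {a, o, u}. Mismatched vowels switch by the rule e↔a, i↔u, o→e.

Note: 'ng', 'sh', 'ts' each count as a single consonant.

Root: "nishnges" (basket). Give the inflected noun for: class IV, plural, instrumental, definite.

nishngeslebibeg

Attach number plural -la → nishngesla.
Attach definiteness definite -b → nishngeslab.
Attach noun class class IV -ib → nishngeslabib.
Attach case instrumental -eg → nishngeslabibeg.
Apply vowel harmony: nishngeslabibeg → nishngeslebibeg.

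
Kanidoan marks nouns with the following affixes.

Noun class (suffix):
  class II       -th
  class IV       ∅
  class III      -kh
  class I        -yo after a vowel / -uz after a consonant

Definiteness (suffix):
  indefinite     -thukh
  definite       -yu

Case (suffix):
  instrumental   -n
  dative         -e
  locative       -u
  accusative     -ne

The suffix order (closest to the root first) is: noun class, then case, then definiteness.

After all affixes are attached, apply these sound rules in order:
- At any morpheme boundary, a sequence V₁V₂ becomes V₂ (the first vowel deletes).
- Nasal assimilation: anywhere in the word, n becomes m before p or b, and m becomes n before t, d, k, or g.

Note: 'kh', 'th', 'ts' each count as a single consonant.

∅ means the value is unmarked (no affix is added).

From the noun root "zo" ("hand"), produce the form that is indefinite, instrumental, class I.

Attach noun class class I -yo (after vowel 'o') → zoyo.
Attach case instrumental -n → zoyon.
Attach definiteness indefinite -thukh → zoyonthukh.
Vowel deletion: no change.
Nasal assimilation: no change.

zoyonthukh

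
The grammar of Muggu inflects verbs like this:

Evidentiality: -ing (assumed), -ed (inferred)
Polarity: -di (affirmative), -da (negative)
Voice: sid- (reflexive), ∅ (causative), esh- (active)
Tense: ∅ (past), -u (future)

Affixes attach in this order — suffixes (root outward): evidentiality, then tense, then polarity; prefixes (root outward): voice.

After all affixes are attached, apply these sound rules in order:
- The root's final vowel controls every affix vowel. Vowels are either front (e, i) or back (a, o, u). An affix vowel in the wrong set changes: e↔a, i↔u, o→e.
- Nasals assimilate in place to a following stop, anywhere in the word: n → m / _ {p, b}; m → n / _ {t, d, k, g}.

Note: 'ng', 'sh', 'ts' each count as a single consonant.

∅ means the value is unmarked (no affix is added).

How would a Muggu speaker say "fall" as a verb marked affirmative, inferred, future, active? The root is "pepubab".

Attach evidentiality inferred -ed → pepubabed.
Attach tense future -u → pepubabedu.
Attach voice active esh- → eshpepubabedu.
Attach polarity affirmative -di → eshpepubabedudi.
Apply vowel harmony: eshpepubabedudi → ashpepubabadudu.
Nasal assimilation: no change.

ashpepubabadudu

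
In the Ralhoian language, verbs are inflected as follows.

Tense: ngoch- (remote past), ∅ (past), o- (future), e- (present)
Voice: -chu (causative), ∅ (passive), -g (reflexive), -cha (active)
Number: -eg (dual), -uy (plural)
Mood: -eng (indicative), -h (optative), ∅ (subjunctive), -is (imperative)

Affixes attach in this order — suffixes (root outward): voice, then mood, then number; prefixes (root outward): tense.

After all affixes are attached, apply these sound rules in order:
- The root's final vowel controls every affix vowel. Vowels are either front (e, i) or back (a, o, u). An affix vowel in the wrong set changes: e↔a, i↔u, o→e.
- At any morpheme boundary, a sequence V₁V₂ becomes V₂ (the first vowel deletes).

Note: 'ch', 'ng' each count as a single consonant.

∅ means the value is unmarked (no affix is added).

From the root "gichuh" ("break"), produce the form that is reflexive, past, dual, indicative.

gichuhgangag

Attach voice reflexive -g → gichuhg.
Attach mood indicative -eng → gichuhgeng.
Attach number dual -eg → gichuhgengeg.
tense = past: zero marking, form stays gichuhgengeg.
Apply vowel harmony: gichuhgengeg → gichuhgangag.
Vowel deletion: no change.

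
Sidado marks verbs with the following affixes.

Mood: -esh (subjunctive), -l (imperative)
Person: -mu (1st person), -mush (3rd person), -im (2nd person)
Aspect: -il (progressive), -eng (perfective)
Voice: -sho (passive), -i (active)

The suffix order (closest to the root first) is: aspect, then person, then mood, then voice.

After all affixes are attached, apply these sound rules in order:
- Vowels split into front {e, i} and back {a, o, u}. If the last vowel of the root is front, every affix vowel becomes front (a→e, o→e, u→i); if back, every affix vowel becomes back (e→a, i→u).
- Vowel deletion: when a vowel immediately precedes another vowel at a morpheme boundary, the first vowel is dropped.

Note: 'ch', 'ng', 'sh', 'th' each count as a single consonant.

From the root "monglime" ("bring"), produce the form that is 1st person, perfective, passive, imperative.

Attach aspect perfective -eng → monglimeeng.
Attach person 1st person -mu → monglimeengmu.
Attach mood imperative -l → monglimeengmul.
Attach voice passive -sho → monglimeengmulsho.
Apply vowel harmony: monglimeengmulsho → monglimeengmilshe.
Apply vowel deletion: monglimeengmilshe → monglimengmilshe.

monglimengmilshe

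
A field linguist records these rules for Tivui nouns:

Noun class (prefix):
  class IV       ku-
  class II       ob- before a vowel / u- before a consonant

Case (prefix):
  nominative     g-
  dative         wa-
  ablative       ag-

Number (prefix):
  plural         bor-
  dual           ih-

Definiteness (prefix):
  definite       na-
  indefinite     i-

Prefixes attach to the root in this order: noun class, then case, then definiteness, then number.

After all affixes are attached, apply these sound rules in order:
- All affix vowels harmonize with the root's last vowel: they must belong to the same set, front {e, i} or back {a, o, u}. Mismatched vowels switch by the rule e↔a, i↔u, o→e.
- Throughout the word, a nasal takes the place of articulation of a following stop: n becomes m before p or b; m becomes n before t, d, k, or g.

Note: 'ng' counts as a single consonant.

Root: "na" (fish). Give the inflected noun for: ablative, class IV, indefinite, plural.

Attach noun class class IV ku- → kuna.
Attach case ablative ag- → agkuna.
Attach definiteness indefinite i- → iagkuna.
Attach number plural bor- → boriagkuna.
Apply vowel harmony: boriagkuna → boruagkuna.
Nasal assimilation: no change.

boruagkuna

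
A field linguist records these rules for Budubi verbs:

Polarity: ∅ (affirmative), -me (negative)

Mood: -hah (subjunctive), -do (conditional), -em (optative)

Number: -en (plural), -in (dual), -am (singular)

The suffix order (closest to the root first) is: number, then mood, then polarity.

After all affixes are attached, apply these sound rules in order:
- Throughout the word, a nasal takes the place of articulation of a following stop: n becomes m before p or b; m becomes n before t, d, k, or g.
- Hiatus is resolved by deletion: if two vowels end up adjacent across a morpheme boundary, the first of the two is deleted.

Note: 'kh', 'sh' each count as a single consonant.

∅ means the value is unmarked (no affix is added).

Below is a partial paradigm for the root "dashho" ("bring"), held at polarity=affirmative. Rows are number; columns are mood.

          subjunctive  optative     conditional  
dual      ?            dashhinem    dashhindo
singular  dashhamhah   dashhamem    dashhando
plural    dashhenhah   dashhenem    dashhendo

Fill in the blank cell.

Attach number dual -in → dashhoin.
Attach mood subjunctive -hah → dashhoinhah.
polarity = affirmative: zero marking, form stays dashhoinhah.
Nasal assimilation: no change.
Apply vowel deletion: dashhoinhah → dashhinhah.

dashhinhah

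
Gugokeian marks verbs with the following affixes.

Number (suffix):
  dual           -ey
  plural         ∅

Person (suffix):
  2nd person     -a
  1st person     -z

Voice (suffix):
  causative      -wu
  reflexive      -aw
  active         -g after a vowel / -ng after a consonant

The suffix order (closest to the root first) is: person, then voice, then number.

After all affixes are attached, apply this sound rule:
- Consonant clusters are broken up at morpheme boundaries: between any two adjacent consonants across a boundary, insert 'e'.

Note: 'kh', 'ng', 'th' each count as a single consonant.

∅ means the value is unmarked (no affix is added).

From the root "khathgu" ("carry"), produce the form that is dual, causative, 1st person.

Attach person 1st person -z → khathguz.
Attach voice causative -wu → khathguzwu.
Attach number dual -ey → khathguzwuey.
Apply epenthesis: khathguzwuey → khathguzewuey.

khathguzewuey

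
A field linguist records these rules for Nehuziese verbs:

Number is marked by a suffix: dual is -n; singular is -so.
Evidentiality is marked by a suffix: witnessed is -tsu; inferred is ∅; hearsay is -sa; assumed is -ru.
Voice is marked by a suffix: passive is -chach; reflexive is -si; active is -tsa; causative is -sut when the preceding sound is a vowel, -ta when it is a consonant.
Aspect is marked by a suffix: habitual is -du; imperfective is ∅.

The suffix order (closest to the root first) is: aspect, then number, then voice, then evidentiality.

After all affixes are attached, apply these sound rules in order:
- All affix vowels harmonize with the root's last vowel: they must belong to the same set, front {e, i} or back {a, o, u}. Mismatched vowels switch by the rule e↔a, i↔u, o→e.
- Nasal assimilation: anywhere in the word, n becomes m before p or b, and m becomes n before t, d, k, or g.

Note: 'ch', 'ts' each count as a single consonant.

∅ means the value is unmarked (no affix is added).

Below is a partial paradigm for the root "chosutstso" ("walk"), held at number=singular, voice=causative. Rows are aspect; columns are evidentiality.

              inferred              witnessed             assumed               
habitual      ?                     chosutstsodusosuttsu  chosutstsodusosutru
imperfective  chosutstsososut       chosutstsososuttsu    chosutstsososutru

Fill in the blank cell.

Attach aspect habitual -du → chosutstsodu.
Attach number singular -so → chosutstsoduso.
Attach voice causative -sut (after vowel 'o') → chosutstsodusosut.
evidentiality = inferred: zero marking, form stays chosutstsodusosut.
Vowel harmony: no change.
Nasal assimilation: no change.

chosutstsodusosut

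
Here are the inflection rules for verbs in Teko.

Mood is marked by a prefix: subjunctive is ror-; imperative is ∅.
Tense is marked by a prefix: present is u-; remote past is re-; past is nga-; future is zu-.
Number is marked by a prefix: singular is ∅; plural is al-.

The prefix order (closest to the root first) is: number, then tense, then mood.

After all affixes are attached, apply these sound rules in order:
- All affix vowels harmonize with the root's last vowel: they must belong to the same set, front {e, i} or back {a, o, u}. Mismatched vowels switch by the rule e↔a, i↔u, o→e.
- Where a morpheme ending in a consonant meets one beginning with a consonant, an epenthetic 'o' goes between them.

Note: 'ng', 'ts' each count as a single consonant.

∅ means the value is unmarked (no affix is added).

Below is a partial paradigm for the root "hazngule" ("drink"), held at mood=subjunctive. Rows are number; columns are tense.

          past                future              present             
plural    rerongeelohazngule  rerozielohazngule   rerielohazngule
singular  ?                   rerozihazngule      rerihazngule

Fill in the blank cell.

number = singular: zero marking, form stays hazngule.
Attach tense past nga- → ngahazngule.
Attach mood subjunctive ror- → rorngahazngule.
Apply vowel harmony: rorngahazngule → rerngehazngule.
Apply epenthesis: rerngehazngule → rerongehazngule.

rerongehazngule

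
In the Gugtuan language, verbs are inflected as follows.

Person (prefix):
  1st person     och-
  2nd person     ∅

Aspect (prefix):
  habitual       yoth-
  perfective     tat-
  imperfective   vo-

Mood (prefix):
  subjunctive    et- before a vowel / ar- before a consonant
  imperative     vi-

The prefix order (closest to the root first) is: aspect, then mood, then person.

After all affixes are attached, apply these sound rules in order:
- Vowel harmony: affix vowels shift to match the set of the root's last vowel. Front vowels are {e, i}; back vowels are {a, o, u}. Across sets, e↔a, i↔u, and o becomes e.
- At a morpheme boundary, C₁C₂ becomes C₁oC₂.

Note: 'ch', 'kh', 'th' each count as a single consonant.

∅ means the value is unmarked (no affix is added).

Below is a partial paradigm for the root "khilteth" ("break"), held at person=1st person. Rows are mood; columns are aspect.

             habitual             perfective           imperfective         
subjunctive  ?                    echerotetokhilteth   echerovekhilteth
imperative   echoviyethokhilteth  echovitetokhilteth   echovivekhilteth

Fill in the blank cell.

Attach aspect habitual yoth- → yothkhilteth.
Attach mood subjunctive ar- (before consonant 'y') → aryothkhilteth.
Attach person 1st person och- → ocharyothkhilteth.
Apply vowel harmony: ocharyothkhilteth → echeryethkhilteth.
Apply epenthesis: echeryethkhilteth → echeroyethokhilteth.

echeroyethokhilteth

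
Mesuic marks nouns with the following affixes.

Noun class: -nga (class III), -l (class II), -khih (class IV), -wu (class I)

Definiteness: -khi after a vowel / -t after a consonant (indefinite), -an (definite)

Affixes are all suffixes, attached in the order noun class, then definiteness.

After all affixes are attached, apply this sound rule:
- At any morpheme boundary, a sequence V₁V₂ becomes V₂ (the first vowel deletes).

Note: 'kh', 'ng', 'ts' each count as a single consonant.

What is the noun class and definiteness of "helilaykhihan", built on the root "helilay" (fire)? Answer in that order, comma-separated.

Segment: helilay-khih-an.
noun class: -khih → class IV.
definiteness: -an → definite.

class IV, definite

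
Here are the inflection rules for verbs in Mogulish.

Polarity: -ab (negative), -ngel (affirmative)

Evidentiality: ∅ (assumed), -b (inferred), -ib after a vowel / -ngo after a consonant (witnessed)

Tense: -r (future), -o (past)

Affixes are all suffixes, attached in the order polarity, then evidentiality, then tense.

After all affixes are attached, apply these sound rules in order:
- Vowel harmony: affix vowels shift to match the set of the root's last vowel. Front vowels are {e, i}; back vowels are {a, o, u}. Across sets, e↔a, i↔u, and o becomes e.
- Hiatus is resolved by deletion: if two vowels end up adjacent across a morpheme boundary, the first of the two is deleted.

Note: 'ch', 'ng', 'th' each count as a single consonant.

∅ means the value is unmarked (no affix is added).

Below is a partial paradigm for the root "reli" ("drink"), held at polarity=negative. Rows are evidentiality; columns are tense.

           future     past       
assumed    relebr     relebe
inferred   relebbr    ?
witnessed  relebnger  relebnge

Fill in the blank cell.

Attach polarity negative -ab → reliab.
Attach evidentiality inferred -b → reliabb.
Attach tense past -o → reliabbo.
Apply vowel harmony: reliabbo → reliebbe.
Apply vowel deletion: reliebbe → relebbe.

relebbe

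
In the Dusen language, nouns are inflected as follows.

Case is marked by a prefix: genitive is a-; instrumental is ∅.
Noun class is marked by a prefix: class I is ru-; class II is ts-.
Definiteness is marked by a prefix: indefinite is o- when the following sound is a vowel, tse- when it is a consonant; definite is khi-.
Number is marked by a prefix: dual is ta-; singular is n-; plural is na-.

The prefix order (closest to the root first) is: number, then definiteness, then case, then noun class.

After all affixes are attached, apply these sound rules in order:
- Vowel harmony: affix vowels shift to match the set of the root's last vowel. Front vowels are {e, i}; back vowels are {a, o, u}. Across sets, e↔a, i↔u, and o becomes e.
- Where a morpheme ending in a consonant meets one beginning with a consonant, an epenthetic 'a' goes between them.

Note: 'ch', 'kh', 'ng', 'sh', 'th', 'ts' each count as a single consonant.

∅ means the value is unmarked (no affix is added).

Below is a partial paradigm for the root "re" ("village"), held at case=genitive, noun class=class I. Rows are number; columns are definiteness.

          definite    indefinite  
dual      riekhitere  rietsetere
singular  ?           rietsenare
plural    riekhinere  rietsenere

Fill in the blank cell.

Attach number singular n- → nre.
Attach definiteness definite khi- → khinre.
Attach case genitive a- → akhinre.
Attach noun class class I ru- → ruakhinre.
Apply vowel harmony: ruakhinre → riekhinre.
Apply epenthesis: riekhinre → riekhinare.

riekhinare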